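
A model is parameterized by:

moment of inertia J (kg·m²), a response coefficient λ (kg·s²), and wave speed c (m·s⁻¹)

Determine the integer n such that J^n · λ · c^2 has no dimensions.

Balance the M exponent: (1)·n from J, plus (1) + 2·(0) = 1 from the rest, must sum to zero.
n + 1 = 0, so n = -1.

-1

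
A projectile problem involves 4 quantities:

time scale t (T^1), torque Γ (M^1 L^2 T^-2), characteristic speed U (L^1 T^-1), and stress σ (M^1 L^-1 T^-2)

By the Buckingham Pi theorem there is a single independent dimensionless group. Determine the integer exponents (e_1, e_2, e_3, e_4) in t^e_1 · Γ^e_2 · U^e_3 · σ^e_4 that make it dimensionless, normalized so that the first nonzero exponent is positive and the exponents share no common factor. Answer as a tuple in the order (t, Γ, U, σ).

(3, -1, 3, 1)

M: e_1·(0) + e_2·(1) + e_3·(0) + e_4·(1) = 0
L: e_1·(0) + e_2·(2) + e_3·(1) + e_4·(-1) = 0
T: e_1·(1) + e_2·(-2) + e_3·(-1) + e_4·(-2) = 0
Solving this homogeneous linear system for the smallest-integer solution (first nonzero entry positive) gives (3, -1, 3, 1).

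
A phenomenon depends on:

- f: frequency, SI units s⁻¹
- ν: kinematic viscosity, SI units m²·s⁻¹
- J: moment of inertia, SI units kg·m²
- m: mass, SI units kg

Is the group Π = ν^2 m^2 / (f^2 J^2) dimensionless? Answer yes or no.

yes

Sum the exponent of each base dimension across the product:
  M: −2·[f]_M + 2·[ν]_M − 2·[J]_M + 2·[m]_M = −2·(0) + 2·(0) − 2·(1) + 2·(1) = 0
  L: −2·[f]_L + 2·[ν]_L − 2·[J]_L + 2·[m]_L = −2·(0) + 2·(2) − 2·(2) + 2·(0) = 0
  T: −2·[f]_T + 2·[ν]_T − 2·[J]_T + 2·[m]_T = −2·(-1) + 2·(-1) − 2·(0) + 2·(0) = 0
  I: −2·[f]_I + 2·[ν]_I − 2·[J]_I + 2·[m]_I = −2·(0) + 2·(0) − 2·(0) + 2·(0) = 0
All base exponents vanish — dimensionless.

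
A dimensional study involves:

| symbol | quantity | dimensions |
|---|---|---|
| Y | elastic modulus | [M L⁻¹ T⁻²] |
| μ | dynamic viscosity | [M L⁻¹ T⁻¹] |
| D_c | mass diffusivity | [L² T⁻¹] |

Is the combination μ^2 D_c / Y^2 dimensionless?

Sum the exponent of each base dimension across the product:
  M: −2·[Y]_M + 2·[μ]_M + [D_c]_M = −2·(1) + 2·(1) + (0) = 0
  L: −2·[Y]_L + 2·[μ]_L + [D_c]_L = −2·(-1) + 2·(-1) + (2) = 2
  T: −2·[Y]_T + 2·[μ]_T + [D_c]_T = −2·(-2) + 2·(-1) + (-1) = 1
Net dimensions [L² T] ≠ [1] — not dimensionless.

no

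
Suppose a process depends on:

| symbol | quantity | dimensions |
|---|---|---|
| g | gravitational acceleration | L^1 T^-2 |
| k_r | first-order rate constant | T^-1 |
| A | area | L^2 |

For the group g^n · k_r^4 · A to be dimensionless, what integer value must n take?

Balance the L exponent: (1)·n from g, plus 4·(0) + (2) = 2 from the rest, must sum to zero.
n + 2 = 0, so n = -2.

-2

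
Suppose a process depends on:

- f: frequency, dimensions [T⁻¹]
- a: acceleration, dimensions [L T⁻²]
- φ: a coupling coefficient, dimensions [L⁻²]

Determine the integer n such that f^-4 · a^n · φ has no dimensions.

Balance the L exponent: (1)·n from a, plus −4·(0) + (-2) = -2 from the rest, must sum to zero.
n − 2 = 0, so n = 2.

2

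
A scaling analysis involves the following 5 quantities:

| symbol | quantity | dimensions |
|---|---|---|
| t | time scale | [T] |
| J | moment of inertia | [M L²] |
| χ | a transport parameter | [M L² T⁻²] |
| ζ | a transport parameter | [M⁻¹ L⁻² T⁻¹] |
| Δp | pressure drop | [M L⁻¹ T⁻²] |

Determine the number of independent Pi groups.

2

There are 5 variables and 3 base dimensions (M, L, T).
The dimension matrix has rank 3.
Independent dimensionless groups: 5 − 3 = 2.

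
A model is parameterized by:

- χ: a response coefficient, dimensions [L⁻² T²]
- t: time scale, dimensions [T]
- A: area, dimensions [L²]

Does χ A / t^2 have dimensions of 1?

Sum the exponent of each base dimension across the product:
  L: [χ]_L − 2·[t]_L + [A]_L = (-2) − 2·(0) + (2) = 0
  T: [χ]_T − 2·[t]_T + [A]_T = (2) − 2·(1) + (0) = 0
All base exponents vanish — dimensionless.

yes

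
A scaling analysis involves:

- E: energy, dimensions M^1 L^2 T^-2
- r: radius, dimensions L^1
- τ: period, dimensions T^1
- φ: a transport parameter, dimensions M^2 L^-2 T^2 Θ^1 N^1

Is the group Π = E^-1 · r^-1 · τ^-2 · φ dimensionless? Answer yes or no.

Sum the exponent of each base dimension across the product:
  M: −[E]_M − [r]_M − 2·[τ]_M + [φ]_M = −(1) − (0) − 2·(0) + (2) = 1
  L: −[E]_L − [r]_L − 2·[τ]_L + [φ]_L = −(2) − (1) − 2·(0) + (-2) = -5
  T: −[E]_T − [r]_T − 2·[τ]_T + [φ]_T = −(-2) − (0) − 2·(1) + (2) = 2
  Θ: −[E]_Θ − [r]_Θ − 2·[τ]_Θ + [φ]_Θ = −(0) − (0) − 2·(0) + (1) = 1
  N: −[E]_N − [r]_N − 2·[τ]_N + [φ]_N = −(0) − (0) − 2·(0) + (1) = 1
Net dimensions [M L⁻⁵ T² Θ N] ≠ [1] — not dimensionless.

no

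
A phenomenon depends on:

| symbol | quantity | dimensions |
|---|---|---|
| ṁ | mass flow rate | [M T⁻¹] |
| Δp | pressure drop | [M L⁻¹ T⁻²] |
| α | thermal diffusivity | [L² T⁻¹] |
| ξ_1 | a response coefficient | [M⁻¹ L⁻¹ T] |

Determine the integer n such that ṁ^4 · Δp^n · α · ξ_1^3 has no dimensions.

Balance the M exponent: (1)·n from Δp, plus 4·(1) + (0) + 3·(-1) = 1 from the rest, must sum to zero.
n + 1 = 0, so n = -1.

-1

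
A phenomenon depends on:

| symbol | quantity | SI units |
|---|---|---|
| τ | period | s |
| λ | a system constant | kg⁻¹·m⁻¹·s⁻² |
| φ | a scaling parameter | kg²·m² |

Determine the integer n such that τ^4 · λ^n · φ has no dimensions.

Balance the M exponent: (-1)·n from λ, plus 4·(0) + (2) = 2 from the rest, must sum to zero.
−n + 2 = 0, so n = 2.

2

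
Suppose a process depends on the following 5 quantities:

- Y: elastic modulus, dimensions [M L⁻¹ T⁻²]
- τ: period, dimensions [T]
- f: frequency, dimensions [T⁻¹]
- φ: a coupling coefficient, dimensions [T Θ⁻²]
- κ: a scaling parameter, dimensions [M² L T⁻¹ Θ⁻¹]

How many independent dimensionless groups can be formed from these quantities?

There are 5 variables and 4 base dimensions (M, L, T, Θ).
The dimension matrix has rank 4.
Independent dimensionless groups: 5 − 4 = 1.

1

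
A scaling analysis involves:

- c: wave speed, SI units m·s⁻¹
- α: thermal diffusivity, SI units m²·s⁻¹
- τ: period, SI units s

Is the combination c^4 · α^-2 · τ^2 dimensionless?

yes

Sum the exponent of each base dimension across the product:
  M: 4·[c]_M − 2·[α]_M + 2·[τ]_M = 4·(0) − 2·(0) + 2·(0) = 0
  L: 4·[c]_L − 2·[α]_L + 2·[τ]_L = 4·(1) − 2·(2) + 2·(0) = 0
  T: 4·[c]_T − 2·[α]_T + 2·[τ]_T = 4·(-1) − 2·(-1) + 2·(1) = 0
All base exponents vanish — dimensionless.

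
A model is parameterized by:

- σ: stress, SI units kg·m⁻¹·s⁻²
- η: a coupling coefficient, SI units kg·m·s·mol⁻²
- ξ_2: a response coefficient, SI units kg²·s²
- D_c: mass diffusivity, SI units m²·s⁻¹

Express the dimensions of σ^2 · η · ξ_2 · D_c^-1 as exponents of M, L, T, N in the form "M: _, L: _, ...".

Collect each base-dimension exponent across the product:
  M: 2·(1) + (1) + (2) − (0) = 5
  L: 2·(-1) + (1) + (0) − (2) = -3
  T: 2·(-2) + (1) + (2) − (-1) = 0
  N: 2·(0) + (-2) + (0) − (0) = -2
So the dimensions are [M⁵ L⁻³ N⁻²].

M: 5, L: -3, T: 0, N: -2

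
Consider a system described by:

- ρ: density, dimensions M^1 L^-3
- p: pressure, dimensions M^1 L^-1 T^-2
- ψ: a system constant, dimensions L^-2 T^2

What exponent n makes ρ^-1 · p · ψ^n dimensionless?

1

Balance the L exponent: (-2)·n from ψ, plus −(-3) + (-1) = 2 from the rest, must sum to zero.
-2n + 2 = 0, so n = 1.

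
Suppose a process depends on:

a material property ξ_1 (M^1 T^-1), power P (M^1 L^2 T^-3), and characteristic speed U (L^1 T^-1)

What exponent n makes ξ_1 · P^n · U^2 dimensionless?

Balance the M exponent: (1)·n from P, plus (1) + 2·(0) = 1 from the rest, must sum to zero.
n + 1 = 0, so n = -1.

-1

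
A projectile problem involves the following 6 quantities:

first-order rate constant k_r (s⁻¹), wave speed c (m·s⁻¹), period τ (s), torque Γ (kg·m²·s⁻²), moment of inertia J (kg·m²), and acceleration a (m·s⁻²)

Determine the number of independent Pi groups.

3

There are 6 variables and 3 base dimensions (M, L, T).
The dimension matrix has rank 3.
Independent dimensionless groups: 6 − 3 = 3.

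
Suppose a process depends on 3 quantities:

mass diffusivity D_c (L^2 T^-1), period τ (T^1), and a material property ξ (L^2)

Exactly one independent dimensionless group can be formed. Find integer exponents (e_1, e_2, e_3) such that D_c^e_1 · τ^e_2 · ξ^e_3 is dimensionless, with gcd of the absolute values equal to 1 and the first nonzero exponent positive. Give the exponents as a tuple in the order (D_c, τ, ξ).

L: e_1·(2) + e_2·(0) + e_3·(2) = 0
T: e_1·(-1) + e_2·(1) + e_3·(0) = 0
Solving this homogeneous linear system for the smallest-integer solution (first nonzero entry positive) gives (1, 1, -1).

(1, 1, -1)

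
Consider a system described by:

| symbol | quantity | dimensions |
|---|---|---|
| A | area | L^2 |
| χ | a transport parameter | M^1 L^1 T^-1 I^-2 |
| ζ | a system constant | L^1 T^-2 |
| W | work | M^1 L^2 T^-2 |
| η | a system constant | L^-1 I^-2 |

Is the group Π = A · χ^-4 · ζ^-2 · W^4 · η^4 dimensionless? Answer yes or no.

Sum the exponent of each base dimension across the product:
  M: [A]_M − 4·[χ]_M − 2·[ζ]_M + 4·[W]_M + 4·[η]_M = (0) − 4·(1) − 2·(0) + 4·(1) + 4·(0) = 0
  L: [A]_L − 4·[χ]_L − 2·[ζ]_L + 4·[W]_L + 4·[η]_L = (2) − 4·(1) − 2·(1) + 4·(2) + 4·(-1) = 0
  T: [A]_T − 4·[χ]_T − 2·[ζ]_T + 4·[W]_T + 4·[η]_T = (0) − 4·(-1) − 2·(-2) + 4·(-2) + 4·(0) = 0
  I: [A]_I − 4·[χ]_I − 2·[ζ]_I + 4·[W]_I + 4·[η]_I = (0) − 4·(-2) − 2·(0) + 4·(0) + 4·(-2) = 0
All base exponents vanish — dimensionless.

yes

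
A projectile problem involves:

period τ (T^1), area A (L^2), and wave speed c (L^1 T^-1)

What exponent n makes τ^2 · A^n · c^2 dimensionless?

Balance the L exponent: (2)·n from A, plus 2·(0) + 2·(1) = 2 from the rest, must sum to zero.
2n + 2 = 0, so n = -1.

-1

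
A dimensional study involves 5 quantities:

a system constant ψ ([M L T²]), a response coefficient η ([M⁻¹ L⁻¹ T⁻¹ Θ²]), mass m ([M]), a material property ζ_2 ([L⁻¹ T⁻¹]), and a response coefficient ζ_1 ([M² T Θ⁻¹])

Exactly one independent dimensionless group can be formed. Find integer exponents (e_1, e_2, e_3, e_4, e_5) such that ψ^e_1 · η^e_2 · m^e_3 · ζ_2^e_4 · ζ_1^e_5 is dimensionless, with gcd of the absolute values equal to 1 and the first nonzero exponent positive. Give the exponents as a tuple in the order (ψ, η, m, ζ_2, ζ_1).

(2, -1, 1, 3, -2)

M: e_1·(1) + e_2·(-1) + e_3·(1) + e_4·(0) + e_5·(2) = 0
L: e_1·(1) + e_2·(-1) + e_3·(0) + e_4·(-1) + e_5·(0) = 0
T: e_1·(2) + e_2·(-1) + e_3·(0) + e_4·(-1) + e_5·(1) = 0
Θ: e_1·(0) + e_2·(2) + e_3·(0) + e_4·(0) + e_5·(-1) = 0
Solving this homogeneous linear system for the smallest-integer solution (first nonzero entry positive) gives (2, -1, 1, 3, -2).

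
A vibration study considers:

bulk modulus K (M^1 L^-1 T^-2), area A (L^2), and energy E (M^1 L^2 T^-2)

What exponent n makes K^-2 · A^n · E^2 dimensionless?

Balance the L exponent: (2)·n from A, plus −2·(-1) + 2·(2) = 6 from the rest, must sum to zero.
2n + 6 = 0, so n = -3.

-3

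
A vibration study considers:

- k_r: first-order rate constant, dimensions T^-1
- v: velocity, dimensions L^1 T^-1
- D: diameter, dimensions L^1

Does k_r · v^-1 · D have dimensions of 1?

yes

Sum the exponent of each base dimension across the product:
  L: [k_r]_L − [v]_L + [D]_L = (0) − (1) + (1) = 0
  T: [k_r]_T − [v]_T + [D]_T = (-1) − (-1) + (0) = 0
All base exponents vanish — dimensionless.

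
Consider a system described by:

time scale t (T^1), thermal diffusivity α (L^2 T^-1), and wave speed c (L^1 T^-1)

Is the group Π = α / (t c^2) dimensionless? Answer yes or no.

Sum the exponent of each base dimension across the product:
  L: −[t]_L + [α]_L − 2·[c]_L = −(0) + (2) − 2·(1) = 0
  T: −[t]_T + [α]_T − 2·[c]_T = −(1) + (-1) − 2·(-1) = 0
All base exponents vanish — dimensionless.

yes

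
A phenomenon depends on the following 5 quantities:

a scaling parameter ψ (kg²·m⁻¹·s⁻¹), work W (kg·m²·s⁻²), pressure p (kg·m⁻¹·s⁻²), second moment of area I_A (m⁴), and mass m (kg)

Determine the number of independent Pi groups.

There are 5 variables and 3 base dimensions (M, L, T).
The dimension matrix has rank 3.
Independent dimensionless groups: 5 − 3 = 2.

2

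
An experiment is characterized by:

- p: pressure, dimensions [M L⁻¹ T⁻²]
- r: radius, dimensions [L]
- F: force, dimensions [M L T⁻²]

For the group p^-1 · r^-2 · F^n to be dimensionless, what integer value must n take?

Balance the M exponent: (1)·n from F, plus −(1) − 2·(0) = -1 from the rest, must sum to zero.
n − 1 = 0, so n = 1.

1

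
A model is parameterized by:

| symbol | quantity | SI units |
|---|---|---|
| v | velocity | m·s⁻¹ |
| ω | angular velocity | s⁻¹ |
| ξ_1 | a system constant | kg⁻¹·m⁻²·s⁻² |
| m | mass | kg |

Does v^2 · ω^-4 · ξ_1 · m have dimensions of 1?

yes

Sum the exponent of each base dimension across the product:
  M: 2·[v]_M − 4·[ω]_M + [ξ_1]_M + [m]_M = 2·(0) − 4·(0) + (-1) + (1) = 0
  L: 2·[v]_L − 4·[ω]_L + [ξ_1]_L + [m]_L = 2·(1) − 4·(0) + (-2) + (0) = 0
  T: 2·[v]_T − 4·[ω]_T + [ξ_1]_T + [m]_T = 2·(-1) − 4·(-1) + (-2) + (0) = 0
All base exponents vanish — dimensionless.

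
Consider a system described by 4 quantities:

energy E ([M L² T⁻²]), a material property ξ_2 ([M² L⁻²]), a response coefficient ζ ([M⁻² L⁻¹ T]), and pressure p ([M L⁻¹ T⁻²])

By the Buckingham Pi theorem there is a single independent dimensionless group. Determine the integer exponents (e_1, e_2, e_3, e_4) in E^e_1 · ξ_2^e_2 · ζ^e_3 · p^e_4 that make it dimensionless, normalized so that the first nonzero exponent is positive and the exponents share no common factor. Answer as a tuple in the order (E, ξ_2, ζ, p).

(4, 3, 4, -2)

M: e_1·(1) + e_2·(2) + e_3·(-2) + e_4·(1) = 0
L: e_1·(2) + e_2·(-2) + e_3·(-1) + e_4·(-1) = 0
T: e_1·(-2) + e_2·(0) + e_3·(1) + e_4·(-2) = 0
Solving this homogeneous linear system for the smallest-integer solution (first nonzero entry positive) gives (4, 3, 4, -2).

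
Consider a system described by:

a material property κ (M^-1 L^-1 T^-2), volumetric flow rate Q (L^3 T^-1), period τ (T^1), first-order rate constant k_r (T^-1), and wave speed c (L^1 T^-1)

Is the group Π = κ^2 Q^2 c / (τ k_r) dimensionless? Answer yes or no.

Sum the exponent of each base dimension across the product:
  M: 2·[κ]_M + 2·[Q]_M − [τ]_M − [k_r]_M + [c]_M = 2·(-1) + 2·(0) − (0) − (0) + (0) = -2
  L: 2·[κ]_L + 2·[Q]_L − [τ]_L − [k_r]_L + [c]_L = 2·(-1) + 2·(3) − (0) − (0) + (1) = 5
  T: 2·[κ]_T + 2·[Q]_T − [τ]_T − [k_r]_T + [c]_T = 2·(-2) + 2·(-1) − (1) − (-1) + (-1) = -7
Net dimensions [M⁻² L⁵ T⁻⁷] ≠ [1] — not dimensionless.

no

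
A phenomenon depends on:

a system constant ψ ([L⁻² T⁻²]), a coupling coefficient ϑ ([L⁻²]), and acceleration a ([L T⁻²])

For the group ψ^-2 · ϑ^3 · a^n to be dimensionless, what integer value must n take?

2

Balance the L exponent: (1)·n from a, plus −2·(-2) + 3·(-2) = -2 from the rest, must sum to zero.
n − 2 = 0, so n = 2.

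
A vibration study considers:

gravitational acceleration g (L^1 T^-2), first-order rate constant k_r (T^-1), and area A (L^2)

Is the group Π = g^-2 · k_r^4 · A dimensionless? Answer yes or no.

yes

Sum the exponent of each base dimension across the product:
  M: −2·[g]_M + 4·[k_r]_M + [A]_M = −2·(0) + 4·(0) + (0) = 0
  L: −2·[g]_L + 4·[k_r]_L + [A]_L = −2·(1) + 4·(0) + (2) = 0
  T: −2·[g]_T + 4·[k_r]_T + [A]_T = −2·(-2) + 4·(-1) + (0) = 0
All base exponents vanish — dimensionless.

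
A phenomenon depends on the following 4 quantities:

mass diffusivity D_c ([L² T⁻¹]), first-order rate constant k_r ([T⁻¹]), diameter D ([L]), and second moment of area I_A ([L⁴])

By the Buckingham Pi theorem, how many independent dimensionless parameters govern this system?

2

There are 4 variables and 2 base dimensions (L, T).
The dimension matrix has rank 2.
Independent dimensionless groups: 4 − 2 = 2.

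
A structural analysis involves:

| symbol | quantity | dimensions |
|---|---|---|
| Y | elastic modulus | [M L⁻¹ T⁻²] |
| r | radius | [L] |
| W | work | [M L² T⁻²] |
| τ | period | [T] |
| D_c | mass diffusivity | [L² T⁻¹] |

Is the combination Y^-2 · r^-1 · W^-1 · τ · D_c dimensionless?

no

Sum the exponent of each base dimension across the product:
  M: −2·[Y]_M − [r]_M − [W]_M + [τ]_M + [D_c]_M = −2·(1) − (0) − (1) + (0) + (0) = -3
  L: −2·[Y]_L − [r]_L − [W]_L + [τ]_L + [D_c]_L = −2·(-1) − (1) − (2) + (0) + (2) = 1
  T: −2·[Y]_T − [r]_T − [W]_T + [τ]_T + [D_c]_T = −2·(-2) − (0) − (-2) + (1) + (-1) = 6
Net dimensions [M⁻³ L T⁶] ≠ [1] — not dimensionless.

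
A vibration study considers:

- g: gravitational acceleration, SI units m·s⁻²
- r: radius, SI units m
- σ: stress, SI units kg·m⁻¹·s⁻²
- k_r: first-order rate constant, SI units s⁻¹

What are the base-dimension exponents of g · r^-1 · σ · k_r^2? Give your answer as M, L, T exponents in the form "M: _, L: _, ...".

M: 1, L: -1, T: -6

Collect each base-dimension exponent across the product:
  M: (0) − (0) + (1) + 2·(0) = 1
  L: (1) − (1) + (-1) + 2·(0) = -1
  T: (-2) − (0) + (-2) + 2·(-1) = -6
So the dimensions are [M L⁻¹ T⁻⁶].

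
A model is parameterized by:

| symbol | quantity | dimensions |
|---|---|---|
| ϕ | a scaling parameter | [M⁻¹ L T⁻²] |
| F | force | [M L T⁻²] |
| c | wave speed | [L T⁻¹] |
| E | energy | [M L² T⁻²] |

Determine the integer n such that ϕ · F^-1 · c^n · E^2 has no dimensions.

-4

Balance the L exponent: (1)·n from c, plus (1) − (1) + 2·(2) = 4 from the rest, must sum to zero.
n + 4 = 0, so n = -4.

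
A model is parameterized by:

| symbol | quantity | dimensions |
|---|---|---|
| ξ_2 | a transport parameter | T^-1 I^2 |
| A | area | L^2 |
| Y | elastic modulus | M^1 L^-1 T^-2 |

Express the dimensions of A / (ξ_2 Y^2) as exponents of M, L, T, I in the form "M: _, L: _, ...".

M: -2, L: 4, T: 5, I: -2

Collect each base-dimension exponent across the product:
  M: −(0) + (0) − 2·(1) = -2
  L: −(0) + (2) − 2·(-1) = 4
  T: −(-1) + (0) − 2·(-2) = 5
  I: −(2) + (0) − 2·(0) = -2
So the dimensions are [M⁻² L⁴ T⁵ I⁻²].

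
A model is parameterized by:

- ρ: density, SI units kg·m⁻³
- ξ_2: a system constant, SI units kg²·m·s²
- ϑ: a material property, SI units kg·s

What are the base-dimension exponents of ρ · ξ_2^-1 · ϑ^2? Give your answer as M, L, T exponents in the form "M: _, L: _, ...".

M: 1, L: -4, T: 0

Collect each base-dimension exponent across the product:
  M: (1) − (2) + 2·(1) = 1
  L: (-3) − (1) + 2·(0) = -4
  T: (0) − (2) + 2·(1) = 0
So the dimensions are [M L⁻⁴].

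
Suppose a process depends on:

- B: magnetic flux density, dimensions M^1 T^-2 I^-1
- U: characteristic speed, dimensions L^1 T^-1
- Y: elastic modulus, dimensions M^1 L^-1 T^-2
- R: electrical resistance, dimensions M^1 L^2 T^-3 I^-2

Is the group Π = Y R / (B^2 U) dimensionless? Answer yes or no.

yes

Sum the exponent of each base dimension across the product:
  M: −2·[B]_M − [U]_M + [Y]_M + [R]_M = −2·(1) − (0) + (1) + (1) = 0
  L: −2·[B]_L − [U]_L + [Y]_L + [R]_L = −2·(0) − (1) + (-1) + (2) = 0
  T: −2·[B]_T − [U]_T + [Y]_T + [R]_T = −2·(-2) − (-1) + (-2) + (-3) = 0
  I: −2·[B]_I − [U]_I + [Y]_I + [R]_I = −2·(-1) − (0) + (0) + (-2) = 0
All base exponents vanish — dimensionless.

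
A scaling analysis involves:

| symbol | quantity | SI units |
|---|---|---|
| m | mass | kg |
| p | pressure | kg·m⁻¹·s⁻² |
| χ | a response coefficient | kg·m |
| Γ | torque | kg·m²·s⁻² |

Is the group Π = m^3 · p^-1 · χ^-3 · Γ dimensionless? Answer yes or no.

Sum the exponent of each base dimension across the product:
  M: 3·[m]_M − [p]_M − 3·[χ]_M + [Γ]_M = 3·(1) − (1) − 3·(1) + (1) = 0
  L: 3·[m]_L − [p]_L − 3·[χ]_L + [Γ]_L = 3·(0) − (-1) − 3·(1) + (2) = 0
  T: 3·[m]_T − [p]_T − 3·[χ]_T + [Γ]_T = 3·(0) − (-2) − 3·(0) + (-2) = 0
All base exponents vanish — dimensionless.

yes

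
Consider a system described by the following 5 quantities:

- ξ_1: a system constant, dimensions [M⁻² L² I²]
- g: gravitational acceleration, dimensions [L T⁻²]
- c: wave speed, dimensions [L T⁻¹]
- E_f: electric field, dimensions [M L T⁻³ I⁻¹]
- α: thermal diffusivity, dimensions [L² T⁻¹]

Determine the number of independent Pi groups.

2

There are 5 variables and 4 base dimensions (M, L, T, I).
The dimension matrix has rank 3 (less than 4: the dimension vectors are linearly dependent).
Independent dimensionless groups: 5 − 3 = 2.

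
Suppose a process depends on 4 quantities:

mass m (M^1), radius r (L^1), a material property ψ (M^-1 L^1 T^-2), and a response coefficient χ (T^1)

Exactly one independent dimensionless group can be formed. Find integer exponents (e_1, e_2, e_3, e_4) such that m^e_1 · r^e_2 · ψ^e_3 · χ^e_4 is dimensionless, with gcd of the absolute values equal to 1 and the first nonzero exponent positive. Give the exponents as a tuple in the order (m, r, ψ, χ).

M: e_1·(1) + e_2·(0) + e_3·(-1) + e_4·(0) = 0
L: e_1·(0) + e_2·(1) + e_3·(1) + e_4·(0) = 0
T: e_1·(0) + e_2·(0) + e_3·(-2) + e_4·(1) = 0
Solving this homogeneous linear system for the smallest-integer solution (first nonzero entry positive) gives (1, -1, 1, 2).

(1, -1, 1, 2)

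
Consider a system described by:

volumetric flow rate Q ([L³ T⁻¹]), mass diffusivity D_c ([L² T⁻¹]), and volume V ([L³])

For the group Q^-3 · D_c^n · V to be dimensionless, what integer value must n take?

3

Balance the L exponent: (2)·n from D_c, plus −3·(3) + (3) = -6 from the rest, must sum to zero.
2n − 6 = 0, so n = 3.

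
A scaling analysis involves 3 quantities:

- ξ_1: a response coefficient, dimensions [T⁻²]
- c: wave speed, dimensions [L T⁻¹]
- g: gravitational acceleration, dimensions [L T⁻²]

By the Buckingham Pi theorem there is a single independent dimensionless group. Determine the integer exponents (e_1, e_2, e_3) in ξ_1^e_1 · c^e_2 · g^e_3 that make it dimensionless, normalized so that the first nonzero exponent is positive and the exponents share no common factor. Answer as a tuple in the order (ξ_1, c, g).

L: e_1·(0) + e_2·(1) + e_3·(1) = 0
T: e_1·(-2) + e_2·(-1) + e_3·(-2) = 0
Solving this homogeneous linear system for the smallest-integer solution (first nonzero entry positive) gives (1, 2, -2).

(1, 2, -2)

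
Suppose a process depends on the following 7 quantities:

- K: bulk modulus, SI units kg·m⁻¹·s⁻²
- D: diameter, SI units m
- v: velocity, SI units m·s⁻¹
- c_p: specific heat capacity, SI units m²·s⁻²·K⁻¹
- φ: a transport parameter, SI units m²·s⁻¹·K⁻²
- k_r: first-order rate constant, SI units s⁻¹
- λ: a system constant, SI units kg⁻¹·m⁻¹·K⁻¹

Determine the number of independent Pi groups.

3

There are 7 variables and 4 base dimensions (M, L, T, Θ).
The dimension matrix has rank 4.
Independent dimensionless groups: 7 − 4 = 3.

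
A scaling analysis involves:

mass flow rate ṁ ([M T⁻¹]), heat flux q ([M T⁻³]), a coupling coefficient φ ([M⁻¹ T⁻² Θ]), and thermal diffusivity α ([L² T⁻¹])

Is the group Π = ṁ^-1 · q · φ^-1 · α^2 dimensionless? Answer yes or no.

Sum the exponent of each base dimension across the product:
  M: −[ṁ]_M + [q]_M − [φ]_M + 2·[α]_M = −(1) + (1) − (-1) + 2·(0) = 1
  L: −[ṁ]_L + [q]_L − [φ]_L + 2·[α]_L = −(0) + (0) − (0) + 2·(2) = 4
  T: −[ṁ]_T + [q]_T − [φ]_T + 2·[α]_T = −(-1) + (-3) − (-2) + 2·(-1) = -2
  Θ: −[ṁ]_Θ + [q]_Θ − [φ]_Θ + 2·[α]_Θ = −(0) + (0) − (1) + 2·(0) = -1
Net dimensions [M L⁴ T⁻² Θ⁻¹] ≠ [1] — not dimensionless.

no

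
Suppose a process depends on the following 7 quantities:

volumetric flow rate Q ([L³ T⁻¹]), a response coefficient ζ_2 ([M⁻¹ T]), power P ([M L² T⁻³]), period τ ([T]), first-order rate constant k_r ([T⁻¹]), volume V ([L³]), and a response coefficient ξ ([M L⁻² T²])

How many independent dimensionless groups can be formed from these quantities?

4

There are 7 variables and 3 base dimensions (M, L, T).
The dimension matrix has rank 3.
Independent dimensionless groups: 7 − 3 = 4.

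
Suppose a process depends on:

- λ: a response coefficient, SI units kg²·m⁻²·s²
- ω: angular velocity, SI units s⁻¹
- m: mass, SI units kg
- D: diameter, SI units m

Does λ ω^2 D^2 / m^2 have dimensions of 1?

yes

Sum the exponent of each base dimension across the product:
  M: [λ]_M + 2·[ω]_M − 2·[m]_M + 2·[D]_M = (2) + 2·(0) − 2·(1) + 2·(0) = 0
  L: [λ]_L + 2·[ω]_L − 2·[m]_L + 2·[D]_L = (-2) + 2·(0) − 2·(0) + 2·(1) = 0
  T: [λ]_T + 2·[ω]_T − 2·[m]_T + 2·[D]_T = (2) + 2·(-1) − 2·(0) + 2·(0) = 0
All base exponents vanish — dimensionless.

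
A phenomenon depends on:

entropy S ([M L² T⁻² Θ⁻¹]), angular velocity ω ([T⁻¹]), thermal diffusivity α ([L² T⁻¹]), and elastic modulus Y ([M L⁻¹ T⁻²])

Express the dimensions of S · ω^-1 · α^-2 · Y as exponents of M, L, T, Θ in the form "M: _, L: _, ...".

Collect each base-dimension exponent across the product:
  M: (1) − (0) − 2·(0) + (1) = 2
  L: (2) − (0) − 2·(2) + (-1) = -3
  T: (-2) − (-1) − 2·(-1) + (-2) = -1
  Θ: (-1) − (0) − 2·(0) + (0) = -1
So the dimensions are [M² L⁻³ T⁻¹ Θ⁻¹].

M: 2, L: -3, T: -1, Θ: -1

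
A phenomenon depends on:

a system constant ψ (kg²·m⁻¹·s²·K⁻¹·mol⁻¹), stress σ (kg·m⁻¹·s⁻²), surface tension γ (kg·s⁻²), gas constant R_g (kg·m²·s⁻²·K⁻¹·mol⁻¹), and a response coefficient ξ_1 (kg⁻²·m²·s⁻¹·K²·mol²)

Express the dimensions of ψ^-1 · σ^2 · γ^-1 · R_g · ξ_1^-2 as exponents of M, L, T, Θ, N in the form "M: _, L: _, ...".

M: 4, L: -3, T: -4, Θ: -4, N: -4

Collect each base-dimension exponent across the product:
  M: −(2) + 2·(1) − (1) + (1) − 2·(-2) = 4
  L: −(-1) + 2·(-1) − (0) + (2) − 2·(2) = -3
  T: −(2) + 2·(-2) − (-2) + (-2) − 2·(-1) = -4
  Θ: −(-1) + 2·(0) − (0) + (-1) − 2·(2) = -4
  N: −(-1) + 2·(0) − (0) + (-1) − 2·(2) = -4
So the dimensions are [M⁴ L⁻³ T⁻⁴ Θ⁻⁴ N⁻⁴].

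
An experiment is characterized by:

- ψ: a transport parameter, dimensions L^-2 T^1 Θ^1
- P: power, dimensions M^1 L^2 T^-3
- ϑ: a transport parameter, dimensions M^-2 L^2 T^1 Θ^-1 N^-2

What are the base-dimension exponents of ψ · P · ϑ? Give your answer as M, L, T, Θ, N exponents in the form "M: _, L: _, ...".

M: -1, L: 2, T: -1, Θ: 0, N: -2

Collect each base-dimension exponent across the product:
  M: (0) + (1) + (-2) = -1
  L: (-2) + (2) + (2) = 2
  T: (1) + (-3) + (1) = -1
  Θ: (1) + (0) + (-1) = 0
  N: (0) + (0) + (-2) = -2
So the dimensions are [M⁻¹ L² T⁻¹ N⁻²].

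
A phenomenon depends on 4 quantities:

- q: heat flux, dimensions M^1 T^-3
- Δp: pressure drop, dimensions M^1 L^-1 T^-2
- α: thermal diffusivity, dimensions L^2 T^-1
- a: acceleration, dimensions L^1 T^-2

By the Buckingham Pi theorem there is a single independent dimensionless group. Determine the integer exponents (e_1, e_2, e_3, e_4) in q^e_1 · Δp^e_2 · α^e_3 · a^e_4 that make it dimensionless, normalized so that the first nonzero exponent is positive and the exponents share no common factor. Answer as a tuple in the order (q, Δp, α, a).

(3, -3, -1, -1)

M: e_1·(1) + e_2·(1) + e_3·(0) + e_4·(0) = 0
L: e_1·(0) + e_2·(-1) + e_3·(2) + e_4·(1) = 0
T: e_1·(-3) + e_2·(-2) + e_3·(-1) + e_4·(-2) = 0
Solving this homogeneous linear system for the smallest-integer solution (first nonzero entry positive) gives (3, -3, -1, -1).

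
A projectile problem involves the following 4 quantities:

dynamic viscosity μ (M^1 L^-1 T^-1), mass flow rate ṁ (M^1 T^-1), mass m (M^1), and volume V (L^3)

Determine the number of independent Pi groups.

There are 4 variables and 3 base dimensions (M, L, T).
The dimension matrix has rank 3.
Independent dimensionless groups: 4 − 3 = 1.

1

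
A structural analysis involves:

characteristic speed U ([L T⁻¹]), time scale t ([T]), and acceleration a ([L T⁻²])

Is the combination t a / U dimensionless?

yes

Sum the exponent of each base dimension across the product:
  M: −[U]_M + [t]_M + [a]_M = −(0) + (0) + (0) = 0
  L: −[U]_L + [t]_L + [a]_L = −(1) + (0) + (1) = 0
  T: −[U]_T + [t]_T + [a]_T = −(-1) + (1) + (-2) = 0
  N: −[U]_N + [t]_N + [a]_N = −(0) + (0) + (0) = 0
All base exponents vanish — dimensionless.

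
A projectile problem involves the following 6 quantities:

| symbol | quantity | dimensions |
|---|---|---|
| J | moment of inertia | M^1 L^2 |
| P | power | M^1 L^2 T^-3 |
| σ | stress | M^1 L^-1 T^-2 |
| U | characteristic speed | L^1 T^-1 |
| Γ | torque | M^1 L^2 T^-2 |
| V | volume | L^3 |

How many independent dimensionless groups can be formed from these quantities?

There are 6 variables and 3 base dimensions (M, L, T).
The dimension matrix has rank 3.
Independent dimensionless groups: 6 − 3 = 3.

3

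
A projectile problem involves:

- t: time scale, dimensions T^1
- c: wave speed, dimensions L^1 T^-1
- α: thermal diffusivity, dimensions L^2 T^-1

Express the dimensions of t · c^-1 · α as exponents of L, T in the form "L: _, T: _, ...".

Collect each base-dimension exponent across the product:
  L: (0) − (1) + (2) = 1
  T: (1) − (-1) + (-1) = 1
So the dimensions are [L T].

L: 1, T: 1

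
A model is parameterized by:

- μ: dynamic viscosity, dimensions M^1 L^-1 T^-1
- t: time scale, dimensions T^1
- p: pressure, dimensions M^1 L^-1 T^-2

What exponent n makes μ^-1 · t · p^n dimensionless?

1

Balance the M exponent: (1)·n from p, plus −(1) + (0) = -1 from the rest, must sum to zero.
n − 1 = 0, so n = 1.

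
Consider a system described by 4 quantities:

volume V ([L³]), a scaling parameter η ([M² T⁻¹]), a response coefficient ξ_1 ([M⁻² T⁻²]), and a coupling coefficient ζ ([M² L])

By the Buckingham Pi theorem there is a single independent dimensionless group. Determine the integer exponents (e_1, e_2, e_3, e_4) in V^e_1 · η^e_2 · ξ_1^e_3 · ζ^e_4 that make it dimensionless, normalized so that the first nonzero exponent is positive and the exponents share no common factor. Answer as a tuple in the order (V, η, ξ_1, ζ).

(1, 2, -1, -3)

M: e_1·(0) + e_2·(2) + e_3·(-2) + e_4·(2) = 0
L: e_1·(3) + e_2·(0) + e_3·(0) + e_4·(1) = 0
T: e_1·(0) + e_2·(-1) + e_3·(-2) + e_4·(0) = 0
Solving this homogeneous linear system for the smallest-integer solution (first nonzero entry positive) gives (1, 2, -1, -3).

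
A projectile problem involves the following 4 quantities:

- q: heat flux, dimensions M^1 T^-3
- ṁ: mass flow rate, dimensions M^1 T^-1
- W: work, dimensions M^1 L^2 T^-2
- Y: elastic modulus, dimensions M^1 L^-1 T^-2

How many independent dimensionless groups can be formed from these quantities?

There are 4 variables and 3 base dimensions (M, L, T).
The dimension matrix has rank 3.
Independent dimensionless groups: 4 − 3 = 1.

1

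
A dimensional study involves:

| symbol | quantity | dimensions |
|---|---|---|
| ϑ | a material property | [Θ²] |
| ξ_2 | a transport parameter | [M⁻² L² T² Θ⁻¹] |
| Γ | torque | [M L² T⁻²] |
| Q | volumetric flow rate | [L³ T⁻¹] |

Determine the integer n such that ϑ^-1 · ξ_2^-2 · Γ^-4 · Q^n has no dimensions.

4

Balance the L exponent: (3)·n from Q, plus −(0) − 2·(2) − 4·(2) = -12 from the rest, must sum to zero.
3n − 12 = 0, so n = 4.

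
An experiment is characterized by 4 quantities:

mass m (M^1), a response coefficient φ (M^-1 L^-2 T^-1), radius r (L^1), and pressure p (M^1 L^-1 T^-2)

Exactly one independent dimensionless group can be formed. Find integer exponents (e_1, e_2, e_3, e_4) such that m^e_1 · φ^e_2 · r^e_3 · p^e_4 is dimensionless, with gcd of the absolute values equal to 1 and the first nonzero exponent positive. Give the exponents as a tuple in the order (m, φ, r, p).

M: e_1·(1) + e_2·(-1) + e_3·(0) + e_4·(1) = 0
L: e_1·(0) + e_2·(-2) + e_3·(1) + e_4·(-1) = 0
T: e_1·(0) + e_2·(-1) + e_3·(0) + e_4·(-2) = 0
Solving this homogeneous linear system for the smallest-integer solution (first nonzero entry positive) gives (3, 2, 3, -1).

(3, 2, 3, -1)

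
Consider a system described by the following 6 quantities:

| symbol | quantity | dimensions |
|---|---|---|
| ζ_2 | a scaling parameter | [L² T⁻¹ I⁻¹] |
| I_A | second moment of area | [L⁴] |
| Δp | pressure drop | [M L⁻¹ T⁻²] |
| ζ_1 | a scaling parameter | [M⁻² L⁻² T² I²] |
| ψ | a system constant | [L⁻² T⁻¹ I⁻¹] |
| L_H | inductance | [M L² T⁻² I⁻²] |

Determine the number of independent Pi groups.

There are 6 variables and 4 base dimensions (M, L, T, I).
The dimension matrix has rank 4.
Independent dimensionless groups: 6 − 4 = 2.

2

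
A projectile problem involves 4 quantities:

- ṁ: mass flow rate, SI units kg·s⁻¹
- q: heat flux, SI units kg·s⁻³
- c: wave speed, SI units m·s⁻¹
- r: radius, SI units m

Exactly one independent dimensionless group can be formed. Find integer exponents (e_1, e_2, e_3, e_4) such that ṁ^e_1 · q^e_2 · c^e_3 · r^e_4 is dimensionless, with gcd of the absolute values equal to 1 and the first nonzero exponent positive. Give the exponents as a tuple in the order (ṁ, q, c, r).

M: e_1·(1) + e_2·(1) + e_3·(0) + e_4·(0) = 0
L: e_1·(0) + e_2·(0) + e_3·(1) + e_4·(1) = 0
T: e_1·(-1) + e_2·(-3) + e_3·(-1) + e_4·(0) = 0
Solving this homogeneous linear system for the smallest-integer solution (first nonzero entry positive) gives (1, -1, 2, -2).

(1, -1, 2, -2)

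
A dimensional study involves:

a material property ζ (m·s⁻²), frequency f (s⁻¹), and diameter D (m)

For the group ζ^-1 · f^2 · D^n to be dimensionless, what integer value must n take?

1

Balance the L exponent: (1)·n from D, plus −(1) + 2·(0) = -1 from the rest, must sum to zero.
n − 1 = 0, so n = 1.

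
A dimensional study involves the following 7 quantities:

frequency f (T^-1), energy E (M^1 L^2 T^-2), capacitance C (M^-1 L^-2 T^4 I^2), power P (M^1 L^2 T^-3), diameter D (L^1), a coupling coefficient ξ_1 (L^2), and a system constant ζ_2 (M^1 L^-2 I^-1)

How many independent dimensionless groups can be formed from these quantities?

3

There are 7 variables and 4 base dimensions (M, L, T, I).
The dimension matrix has rank 4.
Independent dimensionless groups: 7 − 4 = 3.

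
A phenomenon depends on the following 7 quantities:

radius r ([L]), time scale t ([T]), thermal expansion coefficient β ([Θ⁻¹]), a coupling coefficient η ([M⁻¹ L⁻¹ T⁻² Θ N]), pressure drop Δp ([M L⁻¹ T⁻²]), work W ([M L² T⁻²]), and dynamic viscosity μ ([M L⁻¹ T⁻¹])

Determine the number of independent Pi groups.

2

There are 7 variables and 5 base dimensions (M, L, T, Θ, N).
The dimension matrix has rank 5.
Independent dimensionless groups: 7 − 5 = 2.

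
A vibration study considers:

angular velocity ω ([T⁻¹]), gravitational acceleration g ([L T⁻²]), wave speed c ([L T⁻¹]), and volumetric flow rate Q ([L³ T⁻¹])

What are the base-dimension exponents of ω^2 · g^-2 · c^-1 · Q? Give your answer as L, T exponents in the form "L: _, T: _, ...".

Collect each base-dimension exponent across the product:
  L: 2·(0) − 2·(1) − (1) + (3) = 0
  T: 2·(-1) − 2·(-2) − (-1) + (-1) = 2
So the dimensions are [T²].

L: 0, T: 2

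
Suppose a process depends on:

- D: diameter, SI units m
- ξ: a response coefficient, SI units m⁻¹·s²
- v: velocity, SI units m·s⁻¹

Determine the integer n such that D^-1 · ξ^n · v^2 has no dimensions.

1

Balance the L exponent: (-1)·n from ξ, plus −(1) + 2·(1) = 1 from the rest, must sum to zero.
−n + 1 = 0, so n = 1.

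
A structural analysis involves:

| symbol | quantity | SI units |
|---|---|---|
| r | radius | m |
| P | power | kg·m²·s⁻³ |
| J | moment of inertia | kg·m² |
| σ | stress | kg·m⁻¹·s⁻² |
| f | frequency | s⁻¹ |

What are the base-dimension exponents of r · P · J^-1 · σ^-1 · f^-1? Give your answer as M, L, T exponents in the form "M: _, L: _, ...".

Collect each base-dimension exponent across the product:
  M: (0) + (1) − (1) − (1) − (0) = -1
  L: (1) + (2) − (2) − (-1) − (0) = 2
  T: (0) + (-3) − (0) − (-2) − (-1) = 0
So the dimensions are [M⁻¹ L²].

M: -1, L: 2, T: 0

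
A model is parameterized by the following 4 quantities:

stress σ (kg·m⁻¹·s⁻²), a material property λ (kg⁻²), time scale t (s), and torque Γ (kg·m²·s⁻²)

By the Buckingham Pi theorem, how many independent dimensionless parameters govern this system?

There are 4 variables and 3 base dimensions (M, L, T).
The dimension matrix has rank 3.
Independent dimensionless groups: 4 − 3 = 1.

1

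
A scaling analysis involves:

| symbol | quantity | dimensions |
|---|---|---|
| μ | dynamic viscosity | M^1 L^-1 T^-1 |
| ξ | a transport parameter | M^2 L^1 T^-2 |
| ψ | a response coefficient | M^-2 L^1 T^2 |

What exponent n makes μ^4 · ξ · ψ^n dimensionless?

Balance the M exponent: (-2)·n from ψ, plus 4·(1) + (2) = 6 from the rest, must sum to zero.
-2n + 6 = 0, so n = 3.

3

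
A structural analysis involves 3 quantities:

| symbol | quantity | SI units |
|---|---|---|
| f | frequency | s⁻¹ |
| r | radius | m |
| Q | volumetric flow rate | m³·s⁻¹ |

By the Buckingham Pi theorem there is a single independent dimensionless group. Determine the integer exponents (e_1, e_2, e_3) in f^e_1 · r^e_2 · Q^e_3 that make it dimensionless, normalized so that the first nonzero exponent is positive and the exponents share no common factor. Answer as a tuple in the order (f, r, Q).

L: e_1·(0) + e_2·(1) + e_3·(3) = 0
T: e_1·(-1) + e_2·(0) + e_3·(-1) = 0
Solving this homogeneous linear system for the smallest-integer solution (first nonzero entry positive) gives (1, 3, -1).

(1, 3, -1)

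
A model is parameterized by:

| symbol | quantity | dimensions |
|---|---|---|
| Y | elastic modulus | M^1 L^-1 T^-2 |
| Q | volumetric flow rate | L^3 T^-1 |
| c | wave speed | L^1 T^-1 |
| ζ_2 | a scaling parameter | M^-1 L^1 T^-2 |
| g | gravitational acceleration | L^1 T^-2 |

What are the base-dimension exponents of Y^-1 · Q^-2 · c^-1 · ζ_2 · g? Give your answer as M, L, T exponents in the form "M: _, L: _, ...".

Collect each base-dimension exponent across the product:
  M: −(1) − 2·(0) − (0) + (-1) + (0) = -2
  L: −(-1) − 2·(3) − (1) + (1) + (1) = -4
  T: −(-2) − 2·(-1) − (-1) + (-2) + (-2) = 1
So the dimensions are [M⁻² L⁻⁴ T].

M: -2, L: -4, T: 1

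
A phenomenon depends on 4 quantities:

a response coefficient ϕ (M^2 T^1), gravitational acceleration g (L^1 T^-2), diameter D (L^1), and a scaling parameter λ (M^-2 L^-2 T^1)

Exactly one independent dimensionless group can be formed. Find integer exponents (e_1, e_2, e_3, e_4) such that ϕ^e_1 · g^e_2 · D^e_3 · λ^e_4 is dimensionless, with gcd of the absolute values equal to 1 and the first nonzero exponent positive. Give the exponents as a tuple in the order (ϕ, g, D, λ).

M: e_1·(2) + e_2·(0) + e_3·(0) + e_4·(-2) = 0
L: e_1·(0) + e_2·(1) + e_3·(1) + e_4·(-2) = 0
T: e_1·(1) + e_2·(-2) + e_3·(0) + e_4·(1) = 0
Solving this homogeneous linear system for the smallest-integer solution (first nonzero entry positive) gives (1, 1, 1, 1).

(1, 1, 1, 1)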